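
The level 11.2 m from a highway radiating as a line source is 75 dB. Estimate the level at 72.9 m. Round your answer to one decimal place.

66.9 dB

Line-source attenuation: ΔL = 10·log₁₀(r₂/r₁) = 10·log₁₀(72.9/11.2) = 8.135 dB.
L₂ = 75 − 10·log₁₀(72.9/11.2) = 75 − 8.135 = 66.86 dB.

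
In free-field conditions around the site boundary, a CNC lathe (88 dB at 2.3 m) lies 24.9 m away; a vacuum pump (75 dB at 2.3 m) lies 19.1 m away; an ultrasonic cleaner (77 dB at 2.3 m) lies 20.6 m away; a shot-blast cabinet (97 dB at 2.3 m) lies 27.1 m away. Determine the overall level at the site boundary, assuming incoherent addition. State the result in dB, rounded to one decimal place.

Propagate each source to the receiver with L = L_ref − 20·log₁₀(r/r_ref), then add intensities.
CNC lathe: 88 − 20·log₁₀(24.9/2.3) = 88 − 20.69 = 67.31 dB.
vacuum pump: 75 − 20·log₁₀(19.1/2.3) = 75 − 18.39 = 56.61 dB.
ultrasonic cleaner: 77 − 20·log₁₀(20.6/2.3) = 77 − 19.04 = 57.96 dB.
shot-blast cabinet: 97 − 20·log₁₀(27.1/2.3) = 97 − 21.42 = 75.58 dB.
Σ 10^(L/10) = 4.257e+07 → L_total = 10·log₁₀(4.257e+07) = 76.29 dB.

76.3 dB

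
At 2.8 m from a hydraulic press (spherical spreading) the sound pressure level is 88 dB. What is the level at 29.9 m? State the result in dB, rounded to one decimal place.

67.4 dB

For a point source, L₂ = L₁ − 20·log₁₀(r₂/r₁).
L₂ = 88 − 20·log₁₀(29.9/2.8) = 88 − 20.570 = 67.43 dB.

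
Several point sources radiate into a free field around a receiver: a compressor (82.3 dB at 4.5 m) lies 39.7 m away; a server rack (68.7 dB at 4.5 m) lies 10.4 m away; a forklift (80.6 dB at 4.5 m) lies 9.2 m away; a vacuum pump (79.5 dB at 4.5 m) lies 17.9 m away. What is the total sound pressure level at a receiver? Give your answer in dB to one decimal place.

75.6 dB

First find each source's level at the receiver (point-source: −20·log₁₀(r/r_ref)), then combine on an intensity basis.
compressor: 82.3 − 20·log₁₀(39.7/4.5) = 82.3 − 18.91 = 63.39 dB.
server rack: 68.7 − 20·log₁₀(10.4/4.5) = 68.7 − 7.28 = 61.42 dB.
forklift: 80.6 − 20·log₁₀(9.2/4.5) = 80.6 − 6.21 = 74.39 dB.
vacuum pump: 79.5 − 20·log₁₀(17.9/4.5) = 79.5 − 11.99 = 67.51 dB.
Σ 10^(L/10) = 3.667e+07 → L_total = 10·log₁₀(3.667e+07) = 75.64 dB.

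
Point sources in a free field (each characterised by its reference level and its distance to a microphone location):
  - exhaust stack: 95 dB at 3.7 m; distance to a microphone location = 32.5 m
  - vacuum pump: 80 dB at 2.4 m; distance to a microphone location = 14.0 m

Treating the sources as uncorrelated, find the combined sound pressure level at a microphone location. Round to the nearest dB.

Apply inverse-square spreading to bring every level to the receiver, then sum 10^(L/10).
exhaust stack: 95 − 20·log₁₀(32.5/3.7) = 95 − 18.87 = 76.13 dB.
vacuum pump: 80 − 20·log₁₀(14.0/2.4) = 80 − 15.32 = 64.68 dB.
Σ 10^(L/10) = 4.392e+07 → L_total = 10·log₁₀(4.392e+07) = 76.43 dB.

76 dB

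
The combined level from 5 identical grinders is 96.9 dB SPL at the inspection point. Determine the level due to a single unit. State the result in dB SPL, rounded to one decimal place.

89.9 dB SPL

For N identical incoherent sources L_total = L₁ + 10·log₁₀ N, so L₁ = 96.9 − 10·log₁₀(5) = 96.9 − 6.990.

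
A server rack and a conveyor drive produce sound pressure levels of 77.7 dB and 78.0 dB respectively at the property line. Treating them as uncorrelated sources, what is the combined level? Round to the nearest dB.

81 dB

For uncorrelated sources the intensities add, so convert each level to linear form, sum, and take 10·log₁₀ of the total.
Σ 10^(L/10) = 10^(77.7/10) + 10^(78.0/10) = 1.220e+08.
L_total = 10·log₁₀(1.220e+08) = 80.86 dB.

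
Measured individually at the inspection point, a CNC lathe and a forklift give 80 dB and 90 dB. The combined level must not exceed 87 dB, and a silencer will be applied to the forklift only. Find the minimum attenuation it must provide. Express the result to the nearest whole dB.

The untreated sources together contribute 10^(80/10) = 1.000e+08, i.e. 80.00 dB.
The limit corresponds to 10^(87/10) = 5.012e+08; subtracting the fixed part leaves 4.012e+08 for the forklift, i.e. 86.03 dB.
So the forklift must be reduced from 90 to 86.03 dB: IL = 3.97 dB.

4 dB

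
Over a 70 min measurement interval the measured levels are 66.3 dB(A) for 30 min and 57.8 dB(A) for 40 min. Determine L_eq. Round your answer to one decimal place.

The energy average is taken in the linear domain: L_eq = 10·log₁₀[(Σ tᵢ·10^(Lᵢ/10))/T], T = 70 min.
Σ tᵢ·10^(Lᵢ/10) = 30·10^(66.3/10) + 40·10^(57.8/10) = 1.521e+08.
L_eq = 10·log₁₀(1.521e+08/70) = 63.37 dB(A).

63.4 dB(A)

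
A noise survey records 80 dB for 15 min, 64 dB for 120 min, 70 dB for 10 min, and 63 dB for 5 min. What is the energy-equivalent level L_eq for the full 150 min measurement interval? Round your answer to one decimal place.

L_eq = 10·log₁₀[(1/T)·Σ tᵢ·10^(Lᵢ/10)] with T = 150 min.
Σ tᵢ·10^(Lᵢ/10) = 15·10^(80/10) + 120·10^(64/10) + 10·10^(70/10) + 5·10^(63/10) = 1.911e+09.
L_eq = 10·log₁₀(1.911e+09/150) = 71.05 dB.

71.1 dB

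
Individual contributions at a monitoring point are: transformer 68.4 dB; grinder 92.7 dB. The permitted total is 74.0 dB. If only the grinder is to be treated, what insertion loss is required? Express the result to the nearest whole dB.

Fixed contribution from the other source: Σ 10^(L/10) = 10^(68.4/10) = 6.918e+06 (68.40 dB).
To meet 74.0 dB overall, the treated grinder may contribute at most 10^(74.0/10) − 6.918e+06 = 1.820e+07, i.e. 72.60 dB.
Required insertion loss = 92.7 − 72.60 = 20.10 dB.

20 dB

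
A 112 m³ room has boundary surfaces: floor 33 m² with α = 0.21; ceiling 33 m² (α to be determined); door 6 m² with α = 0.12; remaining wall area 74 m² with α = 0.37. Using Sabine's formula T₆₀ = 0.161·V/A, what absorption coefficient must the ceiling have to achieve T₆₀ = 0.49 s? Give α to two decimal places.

0.05

A = 0.161·V/T₆₀ = 0.161·112/0.49 = 36.80 m² sabins.
Absorption from the other surfaces = 33·0.21 + 6·0.12 + 74·0.37 = 35.03 m², so the ceiling must supply 1.77 m² over 33 m².
α = 1.77/33 = 0.054.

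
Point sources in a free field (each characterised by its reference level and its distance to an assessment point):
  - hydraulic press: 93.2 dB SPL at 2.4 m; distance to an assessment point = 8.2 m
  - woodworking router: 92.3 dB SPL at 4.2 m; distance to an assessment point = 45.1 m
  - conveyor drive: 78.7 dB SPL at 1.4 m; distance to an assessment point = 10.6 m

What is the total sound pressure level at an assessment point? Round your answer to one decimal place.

First find each source's level at the receiver (point-source: −20·log₁₀(r/r_ref)), then combine on an intensity basis.
hydraulic press: 93.2 − 20·log₁₀(8.2/2.4) = 93.2 − 10.67 = 82.53 dB SPL.
woodworking router: 92.3 − 20·log₁₀(45.1/4.2) = 92.3 − 20.62 = 71.68 dB SPL.
conveyor drive: 78.7 − 20·log₁₀(10.6/1.4) = 78.7 − 17.58 = 61.12 dB SPL.
Σ 10^(L/10) = 1.950e+08 → L_total = 10·log₁₀(1.950e+08) = 82.90 dB SPL.

82.9 dB SPL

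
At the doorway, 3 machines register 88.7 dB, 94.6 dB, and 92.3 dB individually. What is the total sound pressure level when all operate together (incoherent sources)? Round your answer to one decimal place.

Incoherent sources combine by intensity addition: L_total = 10·log₁₀(Σ 10^(L_i/10)).
Σ 10^(L/10) = 10^(88.7/10) + 10^(94.6/10) + 10^(92.3/10) = 5.324e+09.
L_total = 10·log₁₀(5.324e+09) = 97.26 dB.

97.3 dB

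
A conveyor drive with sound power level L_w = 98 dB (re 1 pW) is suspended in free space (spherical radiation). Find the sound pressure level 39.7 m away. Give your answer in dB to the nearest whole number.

The power spreads over a sphere of area 4π·r², so L_p = L_w − 10·log₁₀(4π·r²).
4π·r² = 1.981e+04 m², 10·log₁₀ of that is 42.968 dB.
L_p = 98 − 42.968 = 55.03 dB.

55 dB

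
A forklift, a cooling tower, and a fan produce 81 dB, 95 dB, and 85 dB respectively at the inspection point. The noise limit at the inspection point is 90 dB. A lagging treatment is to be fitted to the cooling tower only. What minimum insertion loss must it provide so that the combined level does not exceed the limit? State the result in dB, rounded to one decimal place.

7.5 dB

The untreated sources together contribute 10^(81/10) + 10^(85/10) = 4.421e+08, i.e. 86.46 dB.
The limit corresponds to 10^(90/10) = 1.000e+09; subtracting the fixed part leaves 5.579e+08 for the cooling tower, i.e. 87.47 dB.
Required insertion loss = 95 − 87.47 = 7.53 dB.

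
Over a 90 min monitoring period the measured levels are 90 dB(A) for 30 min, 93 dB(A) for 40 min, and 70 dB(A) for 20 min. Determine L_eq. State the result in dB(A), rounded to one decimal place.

Weight each interval's intensity by its duration and average over T = 90 min:
Σ tᵢ·10^(Lᵢ/10) = 30·10^(90/10) + 40·10^(93/10) + 20·10^(70/10) = 1.100e+11.
L_eq = 10·log₁₀(1.100e+11/90) = 90.87 dB(A).

90.9 dB(A)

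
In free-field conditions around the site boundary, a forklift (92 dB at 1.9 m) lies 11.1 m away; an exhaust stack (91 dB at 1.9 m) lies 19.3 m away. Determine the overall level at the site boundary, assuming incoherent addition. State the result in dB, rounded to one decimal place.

77.7 dB

Apply inverse-square spreading to bring every level to the receiver, then sum 10^(L/10).
forklift: 92 − 20·log₁₀(11.1/1.9) = 92 − 15.33 = 76.67 dB.
exhaust stack: 91 − 20·log₁₀(19.3/1.9) = 91 − 20.14 = 70.86 dB.
Σ 10^(L/10) = 5.864e+07 → L_total = 10·log₁₀(5.864e+07) = 77.68 dB.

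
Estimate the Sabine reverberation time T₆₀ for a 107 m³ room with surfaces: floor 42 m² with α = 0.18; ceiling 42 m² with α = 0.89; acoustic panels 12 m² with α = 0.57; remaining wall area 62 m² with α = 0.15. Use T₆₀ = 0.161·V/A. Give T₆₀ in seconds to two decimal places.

0.28 s

Summing Sᵢαᵢ: 42·0.18 + 42·0.89 + 12·0.57 + 62·0.15 = 61.08 m².
T₆₀ = 0.161·V/A = 0.161·107/61.08 = 0.282 s.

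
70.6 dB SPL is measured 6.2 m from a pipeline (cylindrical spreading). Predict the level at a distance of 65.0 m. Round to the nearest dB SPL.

60 dB SPL

Line-source attenuation: ΔL = 10·log₁₀(r₂/r₁) = 10·log₁₀(65.0/6.2) = 10.205 dB.
L₂ = 70.6 − 10·log₁₀(65.0/6.2) = 70.6 − 10.205 = 60.39 dB SPL.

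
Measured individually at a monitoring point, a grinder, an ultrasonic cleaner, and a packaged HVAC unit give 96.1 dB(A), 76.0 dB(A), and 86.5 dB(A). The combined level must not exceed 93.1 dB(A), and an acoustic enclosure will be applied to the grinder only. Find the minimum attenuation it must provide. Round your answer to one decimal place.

Everything except the grinder sums to 10^(76.0/10) + 10^(86.5/10) = 4.865e+08 in linear terms, 86.87 dB(A).
To meet 93.1 dB(A) overall, the treated grinder may contribute at most 10^(93.1/10) − 4.865e+08 = 1.555e+09, i.e. 91.92 dB(A).
So the grinder must be reduced from 96.1 to 91.92 dB(A): IL = 4.18 dB.

4.2 dB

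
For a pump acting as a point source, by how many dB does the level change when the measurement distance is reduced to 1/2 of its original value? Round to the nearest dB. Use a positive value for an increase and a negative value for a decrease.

+6 dB

A point source loses 6 dB per doubling of distance; generally ΔL = −20·log₁₀(r₂/r₁).
ΔL = −20·log₁₀(0.5) = +6.02 dB.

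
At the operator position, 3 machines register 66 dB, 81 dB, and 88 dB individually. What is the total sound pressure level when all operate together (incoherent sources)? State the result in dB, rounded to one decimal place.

88.8 dB

Incoherent sources combine by intensity addition: L_total = 10·log₁₀(Σ 10^(L_i/10)).
Σ 10^(L/10) = 10^(66/10) + 10^(81/10) + 10^(88/10) = 7.608e+08.
L_total = 10·log₁₀(7.608e+08) = 88.81 dB.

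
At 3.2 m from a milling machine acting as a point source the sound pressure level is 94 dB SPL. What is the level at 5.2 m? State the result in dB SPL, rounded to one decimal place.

For a point source, L₂ = L₁ − 20·log₁₀(r₂/r₁).
L₂ = 94 − 20·log₁₀(5.2/3.2) = 94 − 4.217 = 89.78 dB SPL.

89.8 dB SPL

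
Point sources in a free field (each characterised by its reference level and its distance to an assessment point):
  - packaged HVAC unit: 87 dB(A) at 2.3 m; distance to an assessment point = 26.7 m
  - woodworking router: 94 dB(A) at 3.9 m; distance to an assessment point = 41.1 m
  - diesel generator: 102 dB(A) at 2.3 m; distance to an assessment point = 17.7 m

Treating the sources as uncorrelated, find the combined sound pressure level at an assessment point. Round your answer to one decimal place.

Apply inverse-square spreading to bring every level to the receiver, then sum 10^(L/10).
packaged HVAC unit: 87 − 20·log₁₀(26.7/2.3) = 87 − 21.30 = 65.70 dB(A).
woodworking router: 94 − 20·log₁₀(41.1/3.9) = 94 − 20.46 = 73.54 dB(A).
diesel generator: 102 − 20·log₁₀(17.7/2.3) = 102 − 17.72 = 84.28 dB(A).
Σ 10^(L/10) = 2.940e+08 → L_total = 10·log₁₀(2.940e+08) = 84.68 dB(A).

84.7 dB(A)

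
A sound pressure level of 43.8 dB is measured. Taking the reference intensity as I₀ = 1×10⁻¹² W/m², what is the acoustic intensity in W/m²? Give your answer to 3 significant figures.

2.40e-08 W/m²

L = 10·log₁₀(I/I₀) ⇒ I = I₀·10^(L/10) = 10⁻¹² × 10^4.38.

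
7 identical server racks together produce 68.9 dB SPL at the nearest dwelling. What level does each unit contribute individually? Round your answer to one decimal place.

60.4 dB SPL

Dividing the total intensity by 7 lowers the level by 10·log₁₀ 7 = 8.451 dB: L₁ = 68.9 − 8.451.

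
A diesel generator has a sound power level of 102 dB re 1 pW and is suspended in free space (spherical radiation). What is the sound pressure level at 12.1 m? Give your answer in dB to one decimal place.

The power spreads over a sphere of area 4π·r², so L_p = L_w − 10·log₁₀(4π·r²).
4π·r² = 1840 m², 10·log₁₀ of that is 32.648 dB.
L_p = 102 − 32.648 = 69.35 dB.

69.4 dB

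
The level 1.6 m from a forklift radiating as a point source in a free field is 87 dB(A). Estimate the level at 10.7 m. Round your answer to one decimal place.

For a point source, L₂ = L₁ − 20·log₁₀(r₂/r₁).
L₂ = 87 − 20·log₁₀(10.7/1.6) = 87 − 16.505 = 70.49 dB(A).

70.5 dB(A)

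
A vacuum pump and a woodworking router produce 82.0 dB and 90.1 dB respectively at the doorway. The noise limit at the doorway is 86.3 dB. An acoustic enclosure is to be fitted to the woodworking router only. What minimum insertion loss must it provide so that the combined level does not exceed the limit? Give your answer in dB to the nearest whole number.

6 dB

Everything except the woodworking router sums to 10^(82.0/10) = 1.585e+08 in linear terms, 82.00 dB.
The limit corresponds to 10^(86.3/10) = 4.266e+08; subtracting the fixed part leaves 2.681e+08 for the woodworking router, i.e. 84.28 dB.
So the woodworking router must be reduced from 90.1 to 84.28 dB: IL = 5.82 dB.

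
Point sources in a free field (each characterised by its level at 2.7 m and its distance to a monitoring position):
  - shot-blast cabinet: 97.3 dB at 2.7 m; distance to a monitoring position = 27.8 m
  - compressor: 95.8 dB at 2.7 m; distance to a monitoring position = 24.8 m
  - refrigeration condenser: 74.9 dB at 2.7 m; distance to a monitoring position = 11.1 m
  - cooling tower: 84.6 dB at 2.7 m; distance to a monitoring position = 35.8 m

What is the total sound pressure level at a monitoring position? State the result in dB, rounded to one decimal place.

80.0 dB

First find each source's level at the receiver (point-source: −20·log₁₀(r/r_ref)), then combine on an intensity basis.
shot-blast cabinet: 97.3 − 20·log₁₀(27.8/2.7) = 97.3 − 20.25 = 77.05 dB.
compressor: 95.8 − 20·log₁₀(24.8/2.7) = 95.8 − 19.26 = 76.54 dB.
refrigeration condenser: 74.9 − 20·log₁₀(11.1/2.7) = 74.9 − 12.28 = 62.62 dB.
cooling tower: 84.6 − 20·log₁₀(35.8/2.7) = 84.6 − 22.45 = 62.15 dB.
Σ 10^(L/10) = 9.919e+07 → L_total = 10·log₁₀(9.919e+07) = 79.96 dB.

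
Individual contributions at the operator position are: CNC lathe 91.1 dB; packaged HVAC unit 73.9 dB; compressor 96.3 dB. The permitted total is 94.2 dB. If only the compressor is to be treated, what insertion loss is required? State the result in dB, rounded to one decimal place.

Fixed contribution from the other sources: Σ 10^(L/10) = 10^(91.1/10) + 10^(73.9/10) = 1.313e+09 (91.18 dB).
The limit corresponds to 10^(94.2/10) = 2.630e+09; subtracting the fixed part leaves 1.317e+09 for the compressor, i.e. 91.20 dB.
Required insertion loss = 96.3 − 91.20 = 5.10 dB.

5.1 dB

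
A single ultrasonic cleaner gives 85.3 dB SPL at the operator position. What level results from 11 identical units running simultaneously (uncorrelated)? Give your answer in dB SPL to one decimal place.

With 11 equal, uncorrelated contributions the intensity is 11× that of one unit, giving a rise of 10·log₁₀ 11.
L_total = 85.3 + 10·log₁₀(11) = 85.3 + 10.414 = 95.71 dB SPL.

95.7 dB SPL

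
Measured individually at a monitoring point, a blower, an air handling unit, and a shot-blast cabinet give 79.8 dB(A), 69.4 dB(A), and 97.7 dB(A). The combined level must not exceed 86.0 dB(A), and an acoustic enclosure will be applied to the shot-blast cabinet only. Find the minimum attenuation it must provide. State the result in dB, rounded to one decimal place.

Everything except the shot-blast cabinet sums to 10^(79.8/10) + 10^(69.4/10) = 1.042e+08 in linear terms, 80.18 dB(A).
To meet 86.0 dB(A) overall, the treated shot-blast cabinet may contribute at most 10^(86.0/10) − 1.042e+08 = 2.939e+08, i.e. 84.68 dB(A).
Required insertion loss = 97.7 − 84.68 = 13.02 dB.

13.0 dB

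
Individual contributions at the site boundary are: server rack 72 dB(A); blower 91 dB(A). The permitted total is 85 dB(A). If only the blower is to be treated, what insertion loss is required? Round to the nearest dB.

6 dB

Fixed contribution from the other source: Σ 10^(L/10) = 10^(72/10) = 1.585e+07 (72.00 dB(A)).
To meet 85 dB(A) overall, the treated blower may contribute at most 10^(85/10) − 1.585e+07 = 3.004e+08, i.e. 84.78 dB(A).
Required insertion loss = 91 − 84.78 = 6.22 dB.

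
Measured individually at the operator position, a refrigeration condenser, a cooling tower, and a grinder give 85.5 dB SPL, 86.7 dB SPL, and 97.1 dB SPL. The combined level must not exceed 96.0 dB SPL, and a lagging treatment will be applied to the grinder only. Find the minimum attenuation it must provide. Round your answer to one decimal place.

Fixed contribution from the other sources: Σ 10^(L/10) = 10^(85.5/10) + 10^(86.7/10) = 8.225e+08 (89.15 dB SPL).
To meet 96.0 dB SPL overall, the treated grinder may contribute at most 10^(96.0/10) − 8.225e+08 = 3.159e+09, i.e. 94.99 dB SPL.
Required insertion loss = 97.1 − 94.99 = 2.11 dB.

2.1 dB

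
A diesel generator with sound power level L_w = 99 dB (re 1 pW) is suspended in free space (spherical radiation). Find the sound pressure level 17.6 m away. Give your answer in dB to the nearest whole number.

63 dB

Free-field spherical radiation: L_p = L_w − 10·log₁₀(4π·r²), r = 17.6 m.
4π·r² = 3893 m², 10·log₁₀ of that is 35.902 dB.
L_p = 99 − 35.902 = 63.10 dB.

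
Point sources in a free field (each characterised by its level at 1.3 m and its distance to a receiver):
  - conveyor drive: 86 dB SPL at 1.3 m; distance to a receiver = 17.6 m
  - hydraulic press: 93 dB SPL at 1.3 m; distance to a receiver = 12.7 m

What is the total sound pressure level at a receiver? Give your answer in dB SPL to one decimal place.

73.6 dB SPL

First find each source's level at the receiver (point-source: −20·log₁₀(r/r_ref)), then combine on an intensity basis.
conveyor drive: 86 − 20·log₁₀(17.6/1.3) = 86 − 22.63 = 63.37 dB SPL.
hydraulic press: 93 − 20·log₁₀(12.7/1.3) = 93 − 19.80 = 73.20 dB SPL.
Σ 10^(L/10) = 2.308e+07 → L_total = 10·log₁₀(2.308e+07) = 73.63 dB SPL.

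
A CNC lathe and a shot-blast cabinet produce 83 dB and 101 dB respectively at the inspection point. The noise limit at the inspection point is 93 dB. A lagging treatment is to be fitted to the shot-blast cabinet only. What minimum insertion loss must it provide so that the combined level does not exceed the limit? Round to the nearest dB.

Fixed contribution from the other source: Σ 10^(L/10) = 10^(83/10) = 1.995e+08 (83.00 dB).
The limit corresponds to 10^(93/10) = 1.995e+09; subtracting the fixed part leaves 1.796e+09 for the shot-blast cabinet, i.e. 92.54 dB.
So the shot-blast cabinet must be reduced from 101 to 92.54 dB: IL = 8.46 dB.

8 dB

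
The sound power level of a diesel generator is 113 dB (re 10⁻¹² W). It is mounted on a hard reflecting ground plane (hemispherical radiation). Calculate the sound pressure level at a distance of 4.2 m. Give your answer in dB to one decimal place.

92.6 dB

Free-field hemispherical radiation: L_p = L_w − 10·log₁₀(2π·r²), r = 4.2 m.
2π·r² = 110.8 m², 10·log₁₀ of that is 20.447 dB.
L_p = 113 − 20.447 = 92.55 dB.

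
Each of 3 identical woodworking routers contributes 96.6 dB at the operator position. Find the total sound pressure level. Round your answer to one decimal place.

101.4 dB

N identical incoherent sources raise the level by 10·log₁₀ N.
L_total = 96.6 + 10·log₁₀(3) = 96.6 + 4.771 = 101.37 dB.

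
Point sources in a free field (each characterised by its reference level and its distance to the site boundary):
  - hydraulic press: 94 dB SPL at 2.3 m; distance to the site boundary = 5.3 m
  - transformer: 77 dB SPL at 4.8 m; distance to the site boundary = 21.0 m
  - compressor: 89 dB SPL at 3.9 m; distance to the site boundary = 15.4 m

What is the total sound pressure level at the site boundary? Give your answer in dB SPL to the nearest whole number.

First find each source's level at the receiver (point-source: −20·log₁₀(r/r_ref)), then combine on an intensity basis.
hydraulic press: 94 − 20·log₁₀(5.3/2.3) = 94 − 7.25 = 86.75 dB SPL.
transformer: 77 − 20·log₁₀(21.0/4.8) = 77 − 12.82 = 64.18 dB SPL.
compressor: 89 − 20·log₁₀(15.4/3.9) = 89 − 11.93 = 77.07 dB SPL.
Σ 10^(L/10) = 5.266e+08 → L_total = 10·log₁₀(5.266e+08) = 87.21 dB SPL.

87 dB SPL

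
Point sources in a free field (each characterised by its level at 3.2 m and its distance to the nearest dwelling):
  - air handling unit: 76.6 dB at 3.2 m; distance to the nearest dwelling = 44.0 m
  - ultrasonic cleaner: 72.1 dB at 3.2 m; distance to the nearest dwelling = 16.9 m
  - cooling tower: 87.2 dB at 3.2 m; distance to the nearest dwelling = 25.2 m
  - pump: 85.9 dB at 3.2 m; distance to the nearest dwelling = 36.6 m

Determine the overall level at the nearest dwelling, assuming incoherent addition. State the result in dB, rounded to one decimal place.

Apply inverse-square spreading to bring every level to the receiver, then sum 10^(L/10).
air handling unit: 76.6 − 20·log₁₀(44.0/3.2) = 76.6 − 22.77 = 53.83 dB.
ultrasonic cleaner: 72.1 − 20·log₁₀(16.9/3.2) = 72.1 − 14.45 = 57.65 dB.
cooling tower: 87.2 − 20·log₁₀(25.2/3.2) = 87.2 − 17.93 = 69.27 dB.
pump: 85.9 − 20·log₁₀(36.6/3.2) = 85.9 − 21.17 = 64.73 dB.
Σ 10^(L/10) = 1.226e+07 → L_total = 10·log₁₀(1.226e+07) = 70.88 dB.

70.9 dB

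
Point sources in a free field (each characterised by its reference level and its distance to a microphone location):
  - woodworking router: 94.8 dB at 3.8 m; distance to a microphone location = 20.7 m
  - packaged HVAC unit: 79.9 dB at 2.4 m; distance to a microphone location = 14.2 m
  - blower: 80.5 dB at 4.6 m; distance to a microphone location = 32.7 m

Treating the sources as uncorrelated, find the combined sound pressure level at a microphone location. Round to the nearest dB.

80 dB

First find each source's level at the receiver (point-source: −20·log₁₀(r/r_ref)), then combine on an intensity basis.
woodworking router: 94.8 − 20·log₁₀(20.7/3.8) = 94.8 − 14.72 = 80.08 dB.
packaged HVAC unit: 79.9 − 20·log₁₀(14.2/2.4) = 79.9 − 15.44 = 64.46 dB.
blower: 80.5 − 20·log₁₀(32.7/4.6) = 80.5 − 17.04 = 63.46 dB.
Σ 10^(L/10) = 1.068e+08 → L_total = 10·log₁₀(1.068e+08) = 80.29 dB.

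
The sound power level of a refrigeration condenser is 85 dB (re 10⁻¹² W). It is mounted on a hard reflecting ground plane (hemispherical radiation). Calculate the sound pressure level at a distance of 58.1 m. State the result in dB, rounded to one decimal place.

The power spreads over a hemisphere of area 2π·r², so L_p = L_w − 10·log₁₀(2π·r²).
2π·r² = 2.121e+04 m², 10·log₁₀ of that is 43.265 dB.
L_p = 85 − 43.265 = 41.73 dB.

41.7 dB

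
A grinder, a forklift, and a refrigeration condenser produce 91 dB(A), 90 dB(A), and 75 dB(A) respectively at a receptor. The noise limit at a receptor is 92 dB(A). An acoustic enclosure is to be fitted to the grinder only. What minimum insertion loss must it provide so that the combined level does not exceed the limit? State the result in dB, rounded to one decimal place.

3.6 dB

Fixed contribution from the other sources: Σ 10^(L/10) = 10^(90/10) + 10^(75/10) = 1.032e+09 (90.14 dB(A)).
The limit corresponds to 10^(92/10) = 1.585e+09; subtracting the fixed part leaves 5.533e+08 for the grinder, i.e. 87.43 dB(A).
Required insertion loss = 91 − 87.43 = 3.57 dB.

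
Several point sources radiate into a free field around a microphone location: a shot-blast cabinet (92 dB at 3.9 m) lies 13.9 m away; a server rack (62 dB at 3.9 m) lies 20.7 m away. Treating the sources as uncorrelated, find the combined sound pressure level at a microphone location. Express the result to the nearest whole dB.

81 dB

Apply inverse-square spreading to bring every level to the receiver, then sum 10^(L/10).
shot-blast cabinet: 92 − 20·log₁₀(13.9/3.9) = 92 − 11.04 = 80.96 dB.
server rack: 62 − 20·log₁₀(20.7/3.9) = 62 − 14.50 = 47.50 dB.
Σ 10^(L/10) = 1.248e+08 → L_total = 10·log₁₀(1.248e+08) = 80.96 dB.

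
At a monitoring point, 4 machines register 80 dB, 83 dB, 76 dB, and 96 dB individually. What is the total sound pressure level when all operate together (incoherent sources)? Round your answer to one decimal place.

96.4 dB

Incoherent sources combine by intensity addition: L_total = 10·log₁₀(Σ 10^(L_i/10)).
Σ 10^(L/10) = 10^(80/10) + 10^(83/10) + 10^(76/10) + 10^(96/10) = 4.320e+09.
L_total = 10·log₁₀(4.320e+09) = 96.36 dB.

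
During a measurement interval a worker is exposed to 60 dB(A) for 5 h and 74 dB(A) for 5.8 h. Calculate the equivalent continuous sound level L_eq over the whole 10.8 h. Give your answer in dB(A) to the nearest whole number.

71 dB(A)

Weight each interval's intensity by its duration and average over T = 10.8 h:
Σ tᵢ·10^(Lᵢ/10) = 5·10^(60/10) + 5.8·10^(74/10) = 1.507e+08.
L_eq = 10·log₁₀(1.507e+08/10.8) = 71.45 dB(A).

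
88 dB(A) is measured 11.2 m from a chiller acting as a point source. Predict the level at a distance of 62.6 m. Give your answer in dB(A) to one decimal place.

73.1 dB(A)

For a point source, L₂ = L₁ − 20·log₁₀(r₂/r₁).
L₂ = 88 − 20·log₁₀(62.6/11.2) = 88 − 14.947 = 73.05 dB(A).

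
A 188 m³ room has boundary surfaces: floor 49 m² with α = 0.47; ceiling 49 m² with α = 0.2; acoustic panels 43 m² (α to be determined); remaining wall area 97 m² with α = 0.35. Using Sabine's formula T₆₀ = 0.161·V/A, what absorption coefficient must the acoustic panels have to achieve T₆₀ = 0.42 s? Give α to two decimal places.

From T₆₀ = 0.161·V/A, the target T₆₀ = 0.42 s needs A = 0.161·188/0.42 = 72.07 m².
Absorption from the other surfaces = 49·0.47 + 49·0.2 + 97·0.35 = 66.78 m², so the acoustic panels must supply 5.29 m² over 43 m².
α = 5.29/43 = 0.123.

0.12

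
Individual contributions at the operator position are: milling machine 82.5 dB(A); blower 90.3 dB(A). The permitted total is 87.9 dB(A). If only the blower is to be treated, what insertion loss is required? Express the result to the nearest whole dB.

Fixed contribution from the other source: Σ 10^(L/10) = 10^(82.5/10) = 1.778e+08 (82.50 dB(A)).
To meet 87.9 dB(A) overall, the treated blower may contribute at most 10^(87.9/10) − 1.778e+08 = 4.388e+08, i.e. 86.42 dB(A).
Required insertion loss = 90.3 − 86.42 = 3.88 dB.

4 dB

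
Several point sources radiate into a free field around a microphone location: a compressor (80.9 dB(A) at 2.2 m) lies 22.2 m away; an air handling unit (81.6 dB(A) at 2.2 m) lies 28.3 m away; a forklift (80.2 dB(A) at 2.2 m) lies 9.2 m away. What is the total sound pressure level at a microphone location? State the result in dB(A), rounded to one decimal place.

69.1 dB(A)

Propagate each source to the receiver with L = L_ref − 20·log₁₀(r/r_ref), then add intensities.
compressor: 80.9 − 20·log₁₀(22.2/2.2) = 80.9 − 20.08 = 60.82 dB(A).
air handling unit: 81.6 − 20·log₁₀(28.3/2.2) = 81.6 − 22.19 = 59.41 dB(A).
forklift: 80.2 − 20·log₁₀(9.2/2.2) = 80.2 − 12.43 = 67.77 dB(A).
Σ 10^(L/10) = 8.070e+06 → L_total = 10·log₁₀(8.070e+06) = 69.07 dB(A).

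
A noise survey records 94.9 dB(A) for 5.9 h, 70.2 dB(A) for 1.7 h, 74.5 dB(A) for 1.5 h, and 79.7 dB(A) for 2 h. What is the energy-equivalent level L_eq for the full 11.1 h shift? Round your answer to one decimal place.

The energy average is taken in the linear domain: L_eq = 10·log₁₀[(Σ tᵢ·10^(Lᵢ/10))/T], T = 11.1 h.
Σ tᵢ·10^(Lᵢ/10) = 5.9·10^(94.9/10) + 1.7·10^(70.2/10) + 1.5·10^(74.5/10) + 2·10^(79.7/10) = 1.848e+10.
L_eq = 10·log₁₀(1.848e+10/11.1) = 92.21 dB(A).

92.2 dB(A)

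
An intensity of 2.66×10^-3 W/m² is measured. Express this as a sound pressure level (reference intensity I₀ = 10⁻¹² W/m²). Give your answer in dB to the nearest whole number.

I/I₀ = 2.66×10^-3/10⁻¹² = 2.66×10^9, and L = 10·log₁₀(I/I₀).
L = 10·(0.4249 + 9) = 94.25 dB.

94 dB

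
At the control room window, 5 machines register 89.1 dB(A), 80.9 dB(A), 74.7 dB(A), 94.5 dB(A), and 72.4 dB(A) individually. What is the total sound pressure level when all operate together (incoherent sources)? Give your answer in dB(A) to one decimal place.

95.8 dB(A)

For uncorrelated sources the intensities add, so convert each level to linear form, sum, and take 10·log₁₀ of the total.
Σ 10^(L/10) = 10^(89.1/10) + 10^(80.9/10) + 10^(74.7/10) + 10^(94.5/10) + 10^(72.4/10) = 3.801e+09.
L_total = 10·log₁₀(3.801e+09) = 95.80 dB(A).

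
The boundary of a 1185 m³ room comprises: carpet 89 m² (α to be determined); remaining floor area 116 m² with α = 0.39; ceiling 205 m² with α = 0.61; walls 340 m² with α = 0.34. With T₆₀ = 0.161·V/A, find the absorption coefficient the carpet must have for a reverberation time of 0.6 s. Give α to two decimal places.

Required total absorption A = 0.161·1185/0.6 = 317.98 m².
Absorption from the other surfaces = 116·0.39 + 205·0.61 + 340·0.34 = 285.89 m², so the carpet must supply 32.09 m² over 89 m².
α = 32.09/89 = 0.361.

0.36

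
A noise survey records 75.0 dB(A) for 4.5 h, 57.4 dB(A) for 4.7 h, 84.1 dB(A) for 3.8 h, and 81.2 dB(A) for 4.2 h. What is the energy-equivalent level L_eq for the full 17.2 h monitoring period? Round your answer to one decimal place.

L_eq = 10·log₁₀[(1/T)·Σ tᵢ·10^(Lᵢ/10)] with T = 17.2 h.
Σ tᵢ·10^(Lᵢ/10) = 4.5·10^(75.0/10) + 4.7·10^(57.4/10) + 3.8·10^(84.1/10) + 4.2·10^(81.2/10) = 1.675e+09.
L_eq = 10·log₁₀(1.675e+09/17.2) = 79.89 dB(A).

79.9 dB(A)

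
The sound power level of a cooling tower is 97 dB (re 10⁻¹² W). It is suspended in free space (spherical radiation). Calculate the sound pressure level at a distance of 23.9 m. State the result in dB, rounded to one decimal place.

Free-field spherical radiation: L_p = L_w − 10·log₁₀(4π·r²), r = 23.9 m.
4π·r² = 7178 m², 10·log₁₀ of that is 38.560 dB.
L_p = 97 − 38.560 = 58.44 dB.

58.4 dB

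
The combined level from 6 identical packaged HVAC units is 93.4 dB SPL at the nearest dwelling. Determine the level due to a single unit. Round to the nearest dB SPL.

86 dB SPL

6 equal contributions raise the level by 10·log₁₀ 6 = 7.782 dB, so each unit alone gives 93.4 − 7.782.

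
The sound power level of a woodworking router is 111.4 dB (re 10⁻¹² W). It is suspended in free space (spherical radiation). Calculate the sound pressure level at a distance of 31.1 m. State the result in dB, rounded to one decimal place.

The power spreads over a sphere of area 4π·r², so L_p = L_w − 10·log₁₀(4π·r²).
4π·r² = 1.215e+04 m², 10·log₁₀ of that is 40.847 dB.
L_p = 111.4 − 40.847 = 70.55 dB.

70.6 dB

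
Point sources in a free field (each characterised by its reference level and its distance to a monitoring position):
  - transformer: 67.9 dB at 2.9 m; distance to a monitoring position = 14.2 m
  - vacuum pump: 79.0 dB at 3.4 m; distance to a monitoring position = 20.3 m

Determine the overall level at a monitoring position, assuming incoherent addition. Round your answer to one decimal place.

64.0 dB

First find each source's level at the receiver (point-source: −20·log₁₀(r/r_ref)), then combine on an intensity basis.
transformer: 67.9 − 20·log₁₀(14.2/2.9) = 67.9 − 13.80 = 54.10 dB.
vacuum pump: 79.0 − 20·log₁₀(20.3/3.4) = 79.0 − 15.52 = 63.48 dB.
Σ 10^(L/10) = 2.485e+06 → L_total = 10·log₁₀(2.485e+06) = 63.95 dB.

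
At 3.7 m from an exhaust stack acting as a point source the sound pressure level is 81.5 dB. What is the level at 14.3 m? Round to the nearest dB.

Point-source attenuation: ΔL = 20·log₁₀(r₂/r₁) = 20·log₁₀(14.3/3.7) = 11.743 dB.
L₂ = 81.5 − 20·log₁₀(14.3/3.7) = 81.5 − 11.743 = 69.76 dB.

70 dB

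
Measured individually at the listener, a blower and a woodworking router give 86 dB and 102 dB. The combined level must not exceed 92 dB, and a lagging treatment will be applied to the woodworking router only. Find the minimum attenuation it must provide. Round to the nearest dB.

11 dB

The untreated sources together contribute 10^(86/10) = 3.981e+08, i.e. 86.00 dB.
The limit corresponds to 10^(92/10) = 1.585e+09; subtracting the fixed part leaves 1.187e+09 for the woodworking router, i.e. 90.74 dB.
So the woodworking router must be reduced from 102 to 90.74 dB: IL = 11.26 dB.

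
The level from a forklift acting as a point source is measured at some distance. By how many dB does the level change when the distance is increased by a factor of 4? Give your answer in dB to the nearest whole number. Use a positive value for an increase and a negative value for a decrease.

-12 dB

With spherical spreading the level changes by −20·log₁₀(r₂/r₁).
ΔL = −20·log₁₀(4) = -12.04 dB.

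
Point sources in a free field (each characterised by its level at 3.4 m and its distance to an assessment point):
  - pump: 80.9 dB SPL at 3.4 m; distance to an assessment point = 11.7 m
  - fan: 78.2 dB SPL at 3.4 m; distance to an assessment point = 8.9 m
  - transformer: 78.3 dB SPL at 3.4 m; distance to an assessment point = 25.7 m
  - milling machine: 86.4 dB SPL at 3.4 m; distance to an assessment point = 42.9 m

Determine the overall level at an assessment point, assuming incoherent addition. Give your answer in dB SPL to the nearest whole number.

74 dB SPL

Propagate each source to the receiver with L = L_ref − 20·log₁₀(r/r_ref), then add intensities.
pump: 80.9 − 20·log₁₀(11.7/3.4) = 80.9 − 10.73 = 70.17 dB SPL.
fan: 78.2 − 20·log₁₀(8.9/3.4) = 78.2 − 8.36 = 69.84 dB SPL.
transformer: 78.3 − 20·log₁₀(25.7/3.4) = 78.3 − 17.57 = 60.73 dB SPL.
milling machine: 86.4 − 20·log₁₀(42.9/3.4) = 86.4 − 22.02 = 64.38 dB SPL.
Σ 10^(L/10) = 2.396e+07 → L_total = 10·log₁₀(2.396e+07) = 73.79 dB SPL.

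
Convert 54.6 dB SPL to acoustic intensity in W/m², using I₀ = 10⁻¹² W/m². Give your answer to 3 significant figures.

2.88e-07 W/m²

I/I₀ = 10^(54.6/10) = 2.884e+05, so I = 2.884e+05 × 10⁻¹² W/m².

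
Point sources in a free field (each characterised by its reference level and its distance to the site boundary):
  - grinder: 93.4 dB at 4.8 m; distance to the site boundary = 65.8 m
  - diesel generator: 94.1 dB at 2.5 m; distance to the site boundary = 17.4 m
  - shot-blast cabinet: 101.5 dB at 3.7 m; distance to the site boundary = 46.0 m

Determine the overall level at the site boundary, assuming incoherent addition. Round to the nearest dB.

Propagate each source to the receiver with L = L_ref − 20·log₁₀(r/r_ref), then add intensities.
grinder: 93.4 − 20·log₁₀(65.8/4.8) = 93.4 − 22.74 = 70.66 dB.
diesel generator: 94.1 − 20·log₁₀(17.4/2.5) = 94.1 − 16.85 = 77.25 dB.
shot-blast cabinet: 101.5 − 20·log₁₀(46.0/3.7) = 101.5 − 21.89 = 79.61 dB.
Σ 10^(L/10) = 1.561e+08 → L_total = 10·log₁₀(1.561e+08) = 81.93 dB.

82 dB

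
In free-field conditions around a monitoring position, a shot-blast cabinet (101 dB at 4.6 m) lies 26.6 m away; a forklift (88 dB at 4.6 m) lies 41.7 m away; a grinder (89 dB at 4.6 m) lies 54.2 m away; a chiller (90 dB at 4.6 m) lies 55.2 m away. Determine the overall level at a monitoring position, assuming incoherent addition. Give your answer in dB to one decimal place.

86.0 dB

Apply inverse-square spreading to bring every level to the receiver, then sum 10^(L/10).
shot-blast cabinet: 101 − 20·log₁₀(26.6/4.6) = 101 − 15.24 = 85.76 dB.
forklift: 88 − 20·log₁₀(41.7/4.6) = 88 − 19.15 = 68.85 dB.
grinder: 89 − 20·log₁₀(54.2/4.6) = 89 − 21.42 = 67.58 dB.
chiller: 90 − 20·log₁₀(55.2/4.6) = 90 − 21.58 = 68.42 dB.
Σ 10^(L/10) = 3.968e+08 → L_total = 10·log₁₀(3.968e+08) = 85.99 dB.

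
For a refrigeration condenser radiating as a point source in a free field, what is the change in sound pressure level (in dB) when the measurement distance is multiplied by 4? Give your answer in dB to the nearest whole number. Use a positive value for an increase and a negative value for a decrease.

Point-source spreading: ΔL = −20·log₁₀(r₂/r₁).
ΔL = −20·log₁₀(4) = -12.04 dB.

-12 dB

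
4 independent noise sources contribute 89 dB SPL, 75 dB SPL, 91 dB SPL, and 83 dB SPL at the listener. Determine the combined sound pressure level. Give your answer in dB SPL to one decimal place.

For uncorrelated sources the intensities add, so convert each level to linear form, sum, and take 10·log₁₀ of the total.
Σ 10^(L/10) = 10^(89/10) + 10^(75/10) + 10^(91/10) + 10^(83/10) = 2.284e+09.
L_total = 10·log₁₀(2.284e+09) = 93.59 dB SPL.

93.6 dB SPL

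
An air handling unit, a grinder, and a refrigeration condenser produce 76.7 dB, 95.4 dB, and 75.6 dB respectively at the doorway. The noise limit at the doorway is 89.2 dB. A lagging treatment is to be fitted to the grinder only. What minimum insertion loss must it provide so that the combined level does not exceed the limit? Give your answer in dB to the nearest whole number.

7 dB

Everything except the grinder sums to 10^(76.7/10) + 10^(75.6/10) = 8.308e+07 in linear terms, 79.20 dB.
To meet 89.2 dB overall, the treated grinder may contribute at most 10^(89.2/10) − 8.308e+07 = 7.487e+08, i.e. 88.74 dB.
Required insertion loss = 95.4 − 88.74 = 6.66 dB.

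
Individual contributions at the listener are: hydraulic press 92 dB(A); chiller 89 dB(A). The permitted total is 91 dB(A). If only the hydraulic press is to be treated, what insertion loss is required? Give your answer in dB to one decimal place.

Fixed contribution from the other source: Σ 10^(L/10) = 10^(89/10) = 7.943e+08 (89.00 dB(A)).
The limit corresponds to 10^(91/10) = 1.259e+09; subtracting the fixed part leaves 4.646e+08 for the hydraulic press, i.e. 86.67 dB(A).
So the hydraulic press must be reduced from 92 to 86.67 dB(A): IL = 5.33 dB.

5.3 dB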